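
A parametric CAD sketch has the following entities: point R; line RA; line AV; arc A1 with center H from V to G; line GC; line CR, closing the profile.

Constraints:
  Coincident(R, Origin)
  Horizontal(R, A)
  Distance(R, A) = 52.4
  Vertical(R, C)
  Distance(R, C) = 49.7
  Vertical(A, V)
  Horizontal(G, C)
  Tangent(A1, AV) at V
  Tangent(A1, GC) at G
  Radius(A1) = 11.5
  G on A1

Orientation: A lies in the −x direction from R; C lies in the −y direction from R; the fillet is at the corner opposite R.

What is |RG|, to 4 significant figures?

64.37

R is at the origin; R and A share the same y with |RA| = 52.4 and A on the −x side, so A = (-52.40, 0.000). RC is vertical with |RC| = 49.7 and C on the −y side, so C = (0.000, -49.70). The virtual corner opposite R is at (-52.40, -49.70). Since A1 is tangent to AV there, HV ⟂ AV and the tangent condition forces HG to be normal to GC, with radius 11.5, so the center H sits 11.5 in from both sides at H = (-40.90, -38.20). That places the tangent points at V = (-52.40, -38.20) on AV and G = (-40.90, -49.70) on GC. Then |RG| = |G − R| = 64.37.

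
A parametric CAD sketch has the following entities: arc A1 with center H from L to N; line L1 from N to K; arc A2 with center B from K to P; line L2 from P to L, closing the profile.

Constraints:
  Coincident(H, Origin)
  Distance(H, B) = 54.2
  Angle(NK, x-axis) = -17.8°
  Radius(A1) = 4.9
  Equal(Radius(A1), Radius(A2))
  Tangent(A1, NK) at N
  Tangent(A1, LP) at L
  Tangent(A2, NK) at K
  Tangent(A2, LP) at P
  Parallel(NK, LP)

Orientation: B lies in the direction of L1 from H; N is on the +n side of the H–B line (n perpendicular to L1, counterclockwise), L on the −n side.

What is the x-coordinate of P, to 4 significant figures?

50.11

Tangency of A1 to both parallel lines with radius 4.9 puts N and L at H ± 4.9·n: N = (1.498, 4.665), L = (-1.498, -4.665). Equal radii place K and P the same way about B: K = B + 4.9·n = (53.10, -11.90), P = B − 4.9·n = (50.11, -21.23). So P.x = 50.11.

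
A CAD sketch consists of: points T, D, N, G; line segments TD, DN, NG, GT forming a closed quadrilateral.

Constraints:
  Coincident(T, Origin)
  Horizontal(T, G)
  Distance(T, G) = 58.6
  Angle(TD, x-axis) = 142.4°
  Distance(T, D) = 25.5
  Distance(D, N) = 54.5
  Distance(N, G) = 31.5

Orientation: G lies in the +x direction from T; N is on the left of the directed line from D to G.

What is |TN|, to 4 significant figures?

39.47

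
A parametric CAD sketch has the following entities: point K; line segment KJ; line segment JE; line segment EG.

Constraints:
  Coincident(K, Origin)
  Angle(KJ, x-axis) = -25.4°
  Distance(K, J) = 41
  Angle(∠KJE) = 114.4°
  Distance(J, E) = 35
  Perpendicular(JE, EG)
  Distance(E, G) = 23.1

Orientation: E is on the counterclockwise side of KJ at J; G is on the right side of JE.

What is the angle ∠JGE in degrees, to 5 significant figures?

56.575°

K is at the origin; KJ runs at -25.4° with length 41.0, so J = 41.0·(cos -25.4°, sin -25.4°) = (37.037, -17.586). ∠KJE = 114.4°, so JE runs at -25.4° + (180° − 114.4°) = 40.200° from the x-axis; with |JE| = 35.0, E = J + 35.0·(cos 40.200°, sin 40.200°) = (63.770, 5.0047). JE ⟂ EG; with |EG| = 23.1 on the right of JE, G = E + 23.1·(0.64546, -0.76380) = (78.680, -12.639). Then cos ∠JGE = GJ·GE / (|GJ||GE|), giving 56.575°.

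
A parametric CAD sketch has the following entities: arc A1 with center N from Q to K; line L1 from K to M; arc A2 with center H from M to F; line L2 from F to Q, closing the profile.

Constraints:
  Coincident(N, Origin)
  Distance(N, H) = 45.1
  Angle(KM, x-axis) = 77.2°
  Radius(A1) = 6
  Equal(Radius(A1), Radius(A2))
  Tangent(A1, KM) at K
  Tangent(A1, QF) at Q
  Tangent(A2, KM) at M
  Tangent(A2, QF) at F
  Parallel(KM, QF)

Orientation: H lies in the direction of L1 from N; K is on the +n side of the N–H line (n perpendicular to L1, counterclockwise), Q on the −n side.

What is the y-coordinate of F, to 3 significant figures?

42.6

Tangency of A1 to both parallel lines with radius 6.0 puts K and Q at N ± 6.0·n: K = (-5.85, 1.33), Q = (5.85, -1.33). Equal radii place M and F the same way about H: M = H + 6.0·n = (4.14, 45.3), F = H − 6.0·n = (15.8, 42.6). So F.y = 42.6.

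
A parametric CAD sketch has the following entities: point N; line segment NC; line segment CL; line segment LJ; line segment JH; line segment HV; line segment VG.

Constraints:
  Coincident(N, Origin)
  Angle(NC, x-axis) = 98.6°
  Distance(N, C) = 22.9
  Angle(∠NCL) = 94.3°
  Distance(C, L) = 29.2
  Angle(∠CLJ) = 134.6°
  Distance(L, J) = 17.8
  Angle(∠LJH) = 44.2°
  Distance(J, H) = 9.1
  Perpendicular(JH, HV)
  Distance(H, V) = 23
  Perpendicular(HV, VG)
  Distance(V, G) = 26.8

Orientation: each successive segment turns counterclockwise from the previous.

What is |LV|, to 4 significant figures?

11.21

N is at the origin; NC runs at 98.6° with length 22.9, so C = (-3.424, 22.64). ∠NCL = 94.3° gives CL at -175.7° from the x-axis; with |CL| = 29.2, L = (-32.54, 20.45). ∠CLJ = 134.6° gives LJ at -130.3° from the x-axis; with |LJ| = 17.8, J = (-44.06, 6.878). ∠LJH = 44.2° gives JH at 5.500° from the x-axis; with |JH| = 9.1, H = (-35.00, 7.750). The perpendicularity gives HV at right angles to JH, so HV runs at 95.50°; with |HV| = 23.0, V = (-37.20, 30.64). Then |LV| = |V − L| = 11.21.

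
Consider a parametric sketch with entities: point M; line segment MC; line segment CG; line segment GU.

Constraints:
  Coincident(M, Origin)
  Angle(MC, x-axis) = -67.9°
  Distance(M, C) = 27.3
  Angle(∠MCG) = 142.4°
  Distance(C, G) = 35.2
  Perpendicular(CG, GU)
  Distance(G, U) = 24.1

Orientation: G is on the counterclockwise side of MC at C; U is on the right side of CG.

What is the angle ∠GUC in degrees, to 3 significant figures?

55.6°

∠MCG = 142.4°, so CG runs at -67.9° + (180° − 142.4°) = -30.3° from the x-axis; with |CG| = 35.2, G = C + 35.2·(cos -30.3°, sin -30.3°) = (40.7, -43.1). CG is perpendicular to GU; with |GU| = 24.1 on the right of CG, U = G + 24.1·(-0.505, -0.863) = (28.5, -63.9). Then cos ∠GUC = UG·UC / (|UG||UC|), giving 55.6°.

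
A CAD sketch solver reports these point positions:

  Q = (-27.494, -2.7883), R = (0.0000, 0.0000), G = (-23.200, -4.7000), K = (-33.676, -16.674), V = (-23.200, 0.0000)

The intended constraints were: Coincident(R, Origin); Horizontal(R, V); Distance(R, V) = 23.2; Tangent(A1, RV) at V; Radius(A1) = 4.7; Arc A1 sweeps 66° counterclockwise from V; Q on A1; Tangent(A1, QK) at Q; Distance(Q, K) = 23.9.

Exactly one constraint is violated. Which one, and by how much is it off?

Distance(Q, K) = 23.9 — off by 8.70.

R = (0.00, 0.00) ✓; R.y = 0.00, V.y = 0.00 ✓; |RV| = 23.20 ✓; ∠(GV, VR) = 90.00° ✓; |GV| = 4.700 ✓; bearing(G→Q) − bearing(G→V) = 66.00° ✓; |GQ| = 4.700 ✓; ∠(GQ, QK) = 90.00° ✓; |QK| = 15.20 ✗.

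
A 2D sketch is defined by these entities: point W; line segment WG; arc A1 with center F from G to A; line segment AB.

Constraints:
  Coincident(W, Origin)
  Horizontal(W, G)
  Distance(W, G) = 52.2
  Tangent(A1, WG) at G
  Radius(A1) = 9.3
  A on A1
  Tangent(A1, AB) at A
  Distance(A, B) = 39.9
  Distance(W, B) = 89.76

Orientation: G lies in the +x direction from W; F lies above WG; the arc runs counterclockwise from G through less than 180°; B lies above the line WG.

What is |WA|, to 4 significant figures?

60.25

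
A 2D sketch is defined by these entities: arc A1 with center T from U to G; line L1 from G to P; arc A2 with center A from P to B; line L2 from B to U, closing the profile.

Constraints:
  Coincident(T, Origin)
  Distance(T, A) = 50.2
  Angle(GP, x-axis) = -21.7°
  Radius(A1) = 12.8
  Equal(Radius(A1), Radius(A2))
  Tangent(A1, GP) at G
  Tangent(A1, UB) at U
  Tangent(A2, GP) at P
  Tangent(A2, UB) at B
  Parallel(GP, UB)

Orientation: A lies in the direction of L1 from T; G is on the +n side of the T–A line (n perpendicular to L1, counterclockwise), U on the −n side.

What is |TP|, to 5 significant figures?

51.806

The slot axis is L1's direction at -21.7°, so u = (cos -21.7°, sin -21.7°) = (0.92913, -0.36975) and n = (−sin -21.7°, cos -21.7°) = (0.36975, 0.92913). T is at the origin and A lies 50.2 along u from T, so A = 50.2·u = (46.642, -18.561). Tangency of A1 to both parallel lines with radius 12.8 puts G and U at T ± 12.8·n: G = (4.7328, 11.893), U = (-4.7328, -11.893). Equal radii place P and B the same way about A: P = A + 12.8·n = (51.375, -6.6684), B = A − 12.8·n = (41.910, -30.454). Then |TP| = |P − T| = 51.806.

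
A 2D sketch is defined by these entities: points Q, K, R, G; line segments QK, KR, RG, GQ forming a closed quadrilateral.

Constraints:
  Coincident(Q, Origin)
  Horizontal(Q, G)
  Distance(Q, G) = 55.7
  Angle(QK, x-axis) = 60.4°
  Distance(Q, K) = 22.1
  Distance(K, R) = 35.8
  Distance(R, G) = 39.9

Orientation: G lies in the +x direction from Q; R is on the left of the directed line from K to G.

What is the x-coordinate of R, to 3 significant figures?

41.8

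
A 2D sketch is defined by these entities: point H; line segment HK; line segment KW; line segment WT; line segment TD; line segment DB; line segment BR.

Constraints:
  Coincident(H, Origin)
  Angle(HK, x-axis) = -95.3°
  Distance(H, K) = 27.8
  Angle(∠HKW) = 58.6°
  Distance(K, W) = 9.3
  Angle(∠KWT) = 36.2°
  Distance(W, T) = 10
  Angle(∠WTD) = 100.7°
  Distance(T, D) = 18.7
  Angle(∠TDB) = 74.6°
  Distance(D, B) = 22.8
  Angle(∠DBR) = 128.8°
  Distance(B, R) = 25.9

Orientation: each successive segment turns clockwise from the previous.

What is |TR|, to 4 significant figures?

34.13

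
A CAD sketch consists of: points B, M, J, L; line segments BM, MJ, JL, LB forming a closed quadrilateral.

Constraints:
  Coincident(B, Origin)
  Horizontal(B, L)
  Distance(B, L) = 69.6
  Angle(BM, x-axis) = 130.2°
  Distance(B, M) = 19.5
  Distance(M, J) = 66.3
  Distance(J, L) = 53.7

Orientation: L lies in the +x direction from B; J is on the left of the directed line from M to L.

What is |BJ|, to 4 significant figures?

65.61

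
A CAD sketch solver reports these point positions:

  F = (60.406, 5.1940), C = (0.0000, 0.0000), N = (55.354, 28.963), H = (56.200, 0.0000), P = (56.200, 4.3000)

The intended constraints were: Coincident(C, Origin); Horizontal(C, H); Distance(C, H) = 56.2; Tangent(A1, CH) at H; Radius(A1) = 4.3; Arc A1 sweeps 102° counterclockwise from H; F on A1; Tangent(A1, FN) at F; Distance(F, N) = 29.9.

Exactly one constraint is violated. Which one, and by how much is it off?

Distance(F, N) = 29.9 — off by 5.60.

C = (0.00, 0.00) ✓; C.y = 0.00, H.y = 0.00 ✓; |CH| = 56.20 ✓; ∠(PH, HC) = 90.00° ✓; |PH| = 4.300 ✓; bearing(P→F) − bearing(P→H) = 102.0° ✓; |PF| = 4.300 ✓; ∠(PF, FN) = 90.00° ✓; |FN| = 24.30 ✗.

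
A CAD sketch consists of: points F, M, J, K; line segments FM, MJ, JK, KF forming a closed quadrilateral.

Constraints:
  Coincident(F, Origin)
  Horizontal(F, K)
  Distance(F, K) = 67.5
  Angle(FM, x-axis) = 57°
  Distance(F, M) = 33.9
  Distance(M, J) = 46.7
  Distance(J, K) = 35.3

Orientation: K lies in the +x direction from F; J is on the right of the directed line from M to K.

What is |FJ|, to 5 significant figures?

38.604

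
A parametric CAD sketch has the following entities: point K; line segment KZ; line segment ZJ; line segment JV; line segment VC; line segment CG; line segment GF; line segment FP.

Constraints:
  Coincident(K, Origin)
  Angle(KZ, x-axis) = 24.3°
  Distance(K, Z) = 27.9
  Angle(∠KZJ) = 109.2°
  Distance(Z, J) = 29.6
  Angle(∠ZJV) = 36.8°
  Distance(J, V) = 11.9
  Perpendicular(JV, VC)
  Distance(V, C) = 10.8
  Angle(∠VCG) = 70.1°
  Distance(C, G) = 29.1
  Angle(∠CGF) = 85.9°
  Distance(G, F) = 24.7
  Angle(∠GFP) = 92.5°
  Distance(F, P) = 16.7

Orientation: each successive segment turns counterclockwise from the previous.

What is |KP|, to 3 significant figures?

40.7

∠CGF = 85.9° gives GF at 172° from the x-axis; with |GF| = 24.7, F = (7.21, 57.0). ∠GFP = 92.5° gives FP at -100° from the x-axis; with |FP| = 16.7, P = (4.25, 40.5). Then |KP| = |P − K| = 40.7.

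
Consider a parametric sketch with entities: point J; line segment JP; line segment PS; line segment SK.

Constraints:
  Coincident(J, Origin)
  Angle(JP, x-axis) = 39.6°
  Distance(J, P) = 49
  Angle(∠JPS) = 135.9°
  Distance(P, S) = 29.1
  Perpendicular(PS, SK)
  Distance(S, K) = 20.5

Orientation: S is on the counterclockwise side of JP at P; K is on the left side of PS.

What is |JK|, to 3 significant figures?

65.7

∠JPS = 135.9°, so PS runs at 39.6° + (180° − 135.9°) = 83.7° from the x-axis; with |PS| = 29.1, S = P + 29.1·(cos 83.7°, sin 83.7°) = (40.9, 60.2). PS ⟂ SK; with |SK| = 20.5 on the left of PS, K = S + 20.5·(-0.994, 0.110) = (20.6, 62.4). Then |JK| = |K − J| = 65.7.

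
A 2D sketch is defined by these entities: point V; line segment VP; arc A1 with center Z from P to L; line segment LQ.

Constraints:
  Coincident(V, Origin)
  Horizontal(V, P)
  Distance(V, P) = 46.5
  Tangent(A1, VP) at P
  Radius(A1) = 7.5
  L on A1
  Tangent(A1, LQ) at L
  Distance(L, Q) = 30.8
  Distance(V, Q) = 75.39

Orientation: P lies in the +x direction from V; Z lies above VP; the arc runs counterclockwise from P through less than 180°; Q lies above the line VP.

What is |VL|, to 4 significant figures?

52.93

V is at the origin; V and P share the same y with |VP| = 46.5 and P on the +x side, so P = (46.50, 0.000). The tangent condition forces ZP to be normal to VP, so Z = P + (0, 7.5) = (46.50, 7.500). Since ZL ⟂ LQ (tangency), |ZQ| = √(7.5² + 30.8²) = 31.70 regardless of where L sits on A1. So Q lies on both circle(V, 75.39) and circle(Z, 31.70); the above-VP intersection is Q = (69.42, 29.40). L is the foot of the tangent from Q: L = (52.82, 3.456).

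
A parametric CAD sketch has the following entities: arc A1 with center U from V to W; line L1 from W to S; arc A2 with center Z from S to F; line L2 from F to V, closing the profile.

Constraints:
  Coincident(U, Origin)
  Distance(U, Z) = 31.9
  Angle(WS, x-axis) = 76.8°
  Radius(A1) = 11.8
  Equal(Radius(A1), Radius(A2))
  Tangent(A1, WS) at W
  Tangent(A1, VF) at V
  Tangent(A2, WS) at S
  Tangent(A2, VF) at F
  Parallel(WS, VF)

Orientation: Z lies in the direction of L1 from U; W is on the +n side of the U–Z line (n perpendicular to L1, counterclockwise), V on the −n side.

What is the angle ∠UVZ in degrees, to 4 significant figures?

69.70°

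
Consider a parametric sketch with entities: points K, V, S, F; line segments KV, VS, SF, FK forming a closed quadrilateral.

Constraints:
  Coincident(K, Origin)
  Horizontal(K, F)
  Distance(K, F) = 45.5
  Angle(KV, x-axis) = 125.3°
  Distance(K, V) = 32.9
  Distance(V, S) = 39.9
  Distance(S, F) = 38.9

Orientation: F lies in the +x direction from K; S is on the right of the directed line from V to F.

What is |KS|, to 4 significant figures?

7.667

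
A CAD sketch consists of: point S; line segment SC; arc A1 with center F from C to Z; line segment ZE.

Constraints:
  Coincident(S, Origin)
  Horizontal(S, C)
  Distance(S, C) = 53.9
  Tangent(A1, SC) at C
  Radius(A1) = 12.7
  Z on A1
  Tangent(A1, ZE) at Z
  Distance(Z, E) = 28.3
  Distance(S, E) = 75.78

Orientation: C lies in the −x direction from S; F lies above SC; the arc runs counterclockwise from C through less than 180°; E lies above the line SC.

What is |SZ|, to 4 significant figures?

49.02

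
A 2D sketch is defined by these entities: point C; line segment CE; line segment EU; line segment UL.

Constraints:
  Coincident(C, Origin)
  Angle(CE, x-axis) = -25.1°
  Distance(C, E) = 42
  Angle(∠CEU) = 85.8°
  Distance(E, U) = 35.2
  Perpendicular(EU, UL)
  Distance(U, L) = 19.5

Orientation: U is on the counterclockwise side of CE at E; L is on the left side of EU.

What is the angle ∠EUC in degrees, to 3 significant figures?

52.5°

C is at the origin; CE runs at -25.1° with length 42.0, so E = 42.0·(cos -25.1°, sin -25.1°) = (38.0, -17.8). ∠CEU = 85.8°, so EU runs at -25.1° + (180° − 85.8°) = 69.1° from the x-axis; with |EU| = 35.2, U = E + 35.2·(cos 69.1°, sin 69.1°) = (50.6, 15.1). Then cos ∠EUC = UE·UC / (|UE||UC|), giving 52.5°.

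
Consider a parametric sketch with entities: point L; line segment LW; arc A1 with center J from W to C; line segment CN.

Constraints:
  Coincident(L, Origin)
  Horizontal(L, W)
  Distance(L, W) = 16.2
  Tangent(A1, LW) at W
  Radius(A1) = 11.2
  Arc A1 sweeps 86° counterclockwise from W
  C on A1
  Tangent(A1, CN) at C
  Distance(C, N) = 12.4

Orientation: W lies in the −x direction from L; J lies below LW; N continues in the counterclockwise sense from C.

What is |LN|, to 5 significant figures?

36.286

L is at the origin; L and W share the same y with |LW| = 16.2 and W on the −x side, so W = (-16.200, 0.0000). A1 meets LW tangentially, so JW is at right angles to LW, so J = W + (0, -11.2) = (-16.200, -11.200). On A1, W sits at bearing 90° from J; an 86° counterclockwise sweep puts C at bearing 176°, so C = J + 11.2·(cos 176°, sin 176°) = (-27.373, -10.419). Tangency of A1 to CN means the radius JC is perpendicular to CN, so CN runs along (−sin 176°, cos 176°); with |CN| = 12.4, N = (-28.238, -22.789). Then |LN| = |N − L| = 36.286.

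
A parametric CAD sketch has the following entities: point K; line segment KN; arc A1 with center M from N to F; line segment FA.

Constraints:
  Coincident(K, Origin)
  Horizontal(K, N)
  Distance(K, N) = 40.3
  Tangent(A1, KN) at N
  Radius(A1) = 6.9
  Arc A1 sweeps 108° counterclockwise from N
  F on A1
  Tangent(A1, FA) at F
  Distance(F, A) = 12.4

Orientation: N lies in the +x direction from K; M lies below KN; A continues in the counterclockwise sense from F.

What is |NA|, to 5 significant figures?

21.004

K is at the origin; KN is horizontal with |KN| = 40.3 and N on the +x side, so N = (40.300, 0.0000). A1 meets KN tangentially, so MN is at right angles to KN, so M = N + (0, -6.9) = (40.300, -6.9000). On A1, N sits at bearing 90° from M; a 108° counterclockwise sweep puts F at bearing 198°, so F = M + 6.9·(cos 198°, sin 198°) = (33.738, -9.0322). Since A1 is tangent to FA there, MF ⟂ FA, so FA runs along (−sin 198°, cos 198°); with |FA| = 12.4, A = (37.570, -20.825). Then |NA| = |A − N| = 21.004.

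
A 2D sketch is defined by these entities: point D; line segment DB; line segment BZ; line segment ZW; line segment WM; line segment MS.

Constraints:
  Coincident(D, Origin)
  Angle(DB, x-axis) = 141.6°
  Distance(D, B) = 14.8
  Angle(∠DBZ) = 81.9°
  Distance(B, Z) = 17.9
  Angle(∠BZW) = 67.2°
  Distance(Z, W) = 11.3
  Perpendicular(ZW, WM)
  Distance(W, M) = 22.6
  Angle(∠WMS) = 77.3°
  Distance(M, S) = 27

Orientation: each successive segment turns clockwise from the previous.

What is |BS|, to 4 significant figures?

21.98

The perpendicularity gives WM at right angles to ZW, so WM runs at -159.3°; with |WM| = 22.6, M = (-15.76, 2.955). ∠WMS = 77.3° gives MS at 98.00° from the x-axis; with |MS| = 27.0, S = (-19.52, 29.69). Then |BS| = |S − B| = 21.98.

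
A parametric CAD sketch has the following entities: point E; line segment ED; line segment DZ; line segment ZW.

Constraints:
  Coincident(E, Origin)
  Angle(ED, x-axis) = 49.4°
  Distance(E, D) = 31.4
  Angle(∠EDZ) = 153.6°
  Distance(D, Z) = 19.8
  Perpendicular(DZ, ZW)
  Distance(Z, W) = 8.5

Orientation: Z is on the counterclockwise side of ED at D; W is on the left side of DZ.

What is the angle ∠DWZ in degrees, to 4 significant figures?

66.77°

E is at the origin; ED runs at 49.4° with length 31.4, so D = 31.4·(cos 49.4°, sin 49.4°) = (20.43, 23.84). ∠EDZ = 153.6°, so DZ runs at 49.4° + (180° − 153.6°) = 75.80° from the x-axis; with |DZ| = 19.8, Z = D + 19.8·(cos 75.80°, sin 75.80°) = (25.29, 43.04). DZ is perpendicular to ZW; with |ZW| = 8.5 on the left of DZ, W = Z + 8.5·(-0.9694, 0.2453) = (17.05, 45.12). Then cos ∠DWZ = WD·WZ / (|WD||WZ|), giving 66.77°.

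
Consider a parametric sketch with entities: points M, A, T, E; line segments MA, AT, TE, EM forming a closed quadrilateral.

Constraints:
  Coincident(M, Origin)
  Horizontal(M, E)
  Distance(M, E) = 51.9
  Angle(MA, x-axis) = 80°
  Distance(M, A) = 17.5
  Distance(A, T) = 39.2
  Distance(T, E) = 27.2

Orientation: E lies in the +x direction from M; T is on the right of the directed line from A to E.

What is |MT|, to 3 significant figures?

30.9

Checks: |AT| = 39.20 ✓; |TE| = 27.20 ✓.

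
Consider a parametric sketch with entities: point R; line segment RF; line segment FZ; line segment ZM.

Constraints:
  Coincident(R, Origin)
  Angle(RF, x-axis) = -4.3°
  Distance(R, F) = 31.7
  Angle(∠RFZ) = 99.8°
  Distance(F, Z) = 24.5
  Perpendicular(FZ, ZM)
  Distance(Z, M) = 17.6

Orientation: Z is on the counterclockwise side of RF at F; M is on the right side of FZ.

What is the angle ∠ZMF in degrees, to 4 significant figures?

54.31°

∠RFZ = 99.8°, so FZ runs at -4.3° + (180° − 99.8°) = 75.90° from the x-axis; with |FZ| = 24.5, Z = F + 24.5·(cos 75.90°, sin 75.90°) = (37.58, 21.39). FZ ⟂ ZM; with |ZM| = 17.6 on the right of FZ, M = Z + 17.6·(0.9699, -0.2436) = (54.65, 17.10). Then cos ∠ZMF = MZ·MF / (|MZ||MF|), giving 54.31°.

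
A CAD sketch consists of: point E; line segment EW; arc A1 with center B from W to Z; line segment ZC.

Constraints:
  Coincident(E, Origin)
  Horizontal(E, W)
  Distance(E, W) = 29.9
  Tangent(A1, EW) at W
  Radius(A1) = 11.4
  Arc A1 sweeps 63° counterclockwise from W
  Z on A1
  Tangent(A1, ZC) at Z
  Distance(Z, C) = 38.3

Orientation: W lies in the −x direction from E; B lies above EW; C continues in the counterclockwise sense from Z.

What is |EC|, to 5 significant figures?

40.419

On A1, W sits at bearing -90° from B; a 63° counterclockwise sweep puts Z at bearing -27°, so Z = B + 11.4·(cos -27°, sin -27°) = (-19.743, 6.2245). The tangent condition forces BZ to be normal to ZC, so ZC runs along (−sin -27°, cos -27°); with |ZC| = 38.3, C = (-2.3547, 40.350). Then |EC| = |C − E| = 40.419.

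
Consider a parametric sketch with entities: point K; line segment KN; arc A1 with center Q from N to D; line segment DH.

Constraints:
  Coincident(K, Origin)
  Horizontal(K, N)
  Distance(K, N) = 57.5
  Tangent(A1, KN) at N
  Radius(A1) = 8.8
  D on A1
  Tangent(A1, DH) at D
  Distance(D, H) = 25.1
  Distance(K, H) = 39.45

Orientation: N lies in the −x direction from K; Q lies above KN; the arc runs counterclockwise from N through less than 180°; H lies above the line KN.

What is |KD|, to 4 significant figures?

51.28

Checks: K.y = 0.00, N.y = 0.00 ✓; |KN| = 57.50 ✓; |QD| = 8.800 ✓; ∠(QD, DH) = 90.00° ✓; |DH| = 25.10 ✓; |KH| = 39.45 ✓.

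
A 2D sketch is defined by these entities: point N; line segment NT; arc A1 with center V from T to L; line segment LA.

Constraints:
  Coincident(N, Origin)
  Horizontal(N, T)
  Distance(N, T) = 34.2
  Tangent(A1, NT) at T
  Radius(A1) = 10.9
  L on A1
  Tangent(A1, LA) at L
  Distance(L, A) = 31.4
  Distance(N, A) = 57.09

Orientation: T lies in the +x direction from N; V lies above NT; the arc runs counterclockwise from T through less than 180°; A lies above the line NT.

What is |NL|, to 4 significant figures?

46.79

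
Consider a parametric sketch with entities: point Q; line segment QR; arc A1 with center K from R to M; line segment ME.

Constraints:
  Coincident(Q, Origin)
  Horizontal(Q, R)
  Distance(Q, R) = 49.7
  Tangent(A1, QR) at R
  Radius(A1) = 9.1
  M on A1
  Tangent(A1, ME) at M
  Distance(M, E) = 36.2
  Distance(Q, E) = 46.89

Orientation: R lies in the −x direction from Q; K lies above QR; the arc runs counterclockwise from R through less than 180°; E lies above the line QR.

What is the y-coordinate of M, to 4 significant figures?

5.418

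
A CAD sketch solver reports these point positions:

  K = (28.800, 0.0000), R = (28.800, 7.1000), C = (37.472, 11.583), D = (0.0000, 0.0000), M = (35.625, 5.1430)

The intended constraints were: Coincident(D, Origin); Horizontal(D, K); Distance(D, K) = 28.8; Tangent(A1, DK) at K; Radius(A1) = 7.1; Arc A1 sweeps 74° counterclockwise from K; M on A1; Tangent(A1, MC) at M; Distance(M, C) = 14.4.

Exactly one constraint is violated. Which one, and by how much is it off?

Distance(M, C) = 14.4 — off by 7.70.

D = (0.00, 0.00) ✓; D.y = 0.00, K.y = 0.00 ✓; |DK| = 28.80 ✓; ∠(RK, KD) = 90.00° ✓; |RK| = 7.100 ✓; bearing(R→M) − bearing(R→K) = 74.00° ✓; |RM| = 7.100 ✓; ∠(RM, MC) = 90.00° ✓; |MC| = 6.700 ✗.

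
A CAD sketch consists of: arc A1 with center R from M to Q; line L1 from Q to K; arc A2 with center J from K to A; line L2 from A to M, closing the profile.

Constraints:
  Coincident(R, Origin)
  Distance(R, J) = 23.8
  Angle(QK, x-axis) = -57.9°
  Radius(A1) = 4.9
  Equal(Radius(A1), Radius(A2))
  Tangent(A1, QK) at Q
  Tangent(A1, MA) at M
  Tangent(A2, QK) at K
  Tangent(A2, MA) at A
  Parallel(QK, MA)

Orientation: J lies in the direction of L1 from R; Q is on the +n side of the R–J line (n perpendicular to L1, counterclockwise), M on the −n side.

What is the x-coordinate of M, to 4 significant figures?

-4.151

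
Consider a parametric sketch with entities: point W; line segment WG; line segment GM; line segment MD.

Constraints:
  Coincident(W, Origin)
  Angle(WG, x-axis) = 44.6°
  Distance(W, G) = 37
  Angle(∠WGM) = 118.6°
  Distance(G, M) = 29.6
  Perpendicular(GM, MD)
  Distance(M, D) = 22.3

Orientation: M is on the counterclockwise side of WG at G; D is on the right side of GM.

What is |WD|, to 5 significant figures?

72.387

W is at the origin; WG runs at 44.6° with length 37.0, so G = 37.0·(cos 44.6°, sin 44.6°) = (26.345, 25.980). ∠WGM = 118.6°, so GM runs at 44.6° + (180° − 118.6°) = 106.00° from the x-axis; with |GM| = 29.6, M = G + 29.6·(cos 106.00°, sin 106.00°) = (18.186, 54.433). GM ⟂ MD; with |MD| = 22.3 on the right of GM, D = M + 22.3·(0.96126, 0.27564) = (39.622, 60.580). Then |WD| = |D − W| = 72.387.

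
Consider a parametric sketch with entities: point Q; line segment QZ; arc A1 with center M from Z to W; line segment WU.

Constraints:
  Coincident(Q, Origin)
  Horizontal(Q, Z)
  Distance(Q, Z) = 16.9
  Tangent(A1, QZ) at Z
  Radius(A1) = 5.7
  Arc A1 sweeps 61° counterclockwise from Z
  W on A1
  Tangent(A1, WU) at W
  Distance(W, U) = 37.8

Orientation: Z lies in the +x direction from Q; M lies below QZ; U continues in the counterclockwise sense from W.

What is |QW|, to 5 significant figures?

12.271

A1 meets QZ tangentially, so MZ is at right angles to QZ, so M = Z + (0, -5.7) = (16.900, -5.7000). On A1, Z sits at bearing 90° from M; a 61° counterclockwise sweep puts W at bearing 151°, so W = M + 5.7·(cos 151°, sin 151°) = (11.915, -2.9366). Then |QW| = |W − Q| = 12.271.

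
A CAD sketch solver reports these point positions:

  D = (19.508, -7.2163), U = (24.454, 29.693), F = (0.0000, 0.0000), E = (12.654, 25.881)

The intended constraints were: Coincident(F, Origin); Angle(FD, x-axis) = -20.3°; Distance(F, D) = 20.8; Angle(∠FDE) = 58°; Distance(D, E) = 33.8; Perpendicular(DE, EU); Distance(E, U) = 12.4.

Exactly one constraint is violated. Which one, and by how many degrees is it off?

Perpendicular(DE, EU) — off by 6.20°.

F = (0.00, 0.00) ✓; FD at -20.30° ✓; |FD| = 20.80 ✓; ∠FDE = 58.00° ✓; |DE| = 33.80 ✓; ∠(DE, EU) = 83.80° ✗; |EU| = 12.40 ✓.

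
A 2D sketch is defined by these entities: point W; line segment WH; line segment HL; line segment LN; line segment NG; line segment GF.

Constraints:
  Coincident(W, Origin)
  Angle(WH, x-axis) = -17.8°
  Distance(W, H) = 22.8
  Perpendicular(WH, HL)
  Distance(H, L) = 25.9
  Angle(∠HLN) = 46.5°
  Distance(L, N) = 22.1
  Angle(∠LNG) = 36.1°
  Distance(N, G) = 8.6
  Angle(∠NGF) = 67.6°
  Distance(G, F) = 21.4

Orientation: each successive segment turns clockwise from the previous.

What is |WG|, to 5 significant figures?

19.317

∠HLN = 46.5° gives LN at 118.70° from the x-axis; with |LN| = 22.1, N = (3.1781, -12.245). ∠LNG = 36.1° gives NG at -25.200° from the x-axis; with |NG| = 8.6, G = (10.960, -15.907). Then |WG| = |G − W| = 19.317.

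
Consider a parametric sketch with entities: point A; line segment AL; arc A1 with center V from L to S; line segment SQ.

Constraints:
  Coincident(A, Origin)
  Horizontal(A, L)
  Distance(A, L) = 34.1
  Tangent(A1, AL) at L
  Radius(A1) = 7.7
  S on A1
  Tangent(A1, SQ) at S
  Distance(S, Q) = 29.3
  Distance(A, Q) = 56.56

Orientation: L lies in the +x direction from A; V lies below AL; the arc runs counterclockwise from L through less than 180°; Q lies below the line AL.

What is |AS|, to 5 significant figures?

29.982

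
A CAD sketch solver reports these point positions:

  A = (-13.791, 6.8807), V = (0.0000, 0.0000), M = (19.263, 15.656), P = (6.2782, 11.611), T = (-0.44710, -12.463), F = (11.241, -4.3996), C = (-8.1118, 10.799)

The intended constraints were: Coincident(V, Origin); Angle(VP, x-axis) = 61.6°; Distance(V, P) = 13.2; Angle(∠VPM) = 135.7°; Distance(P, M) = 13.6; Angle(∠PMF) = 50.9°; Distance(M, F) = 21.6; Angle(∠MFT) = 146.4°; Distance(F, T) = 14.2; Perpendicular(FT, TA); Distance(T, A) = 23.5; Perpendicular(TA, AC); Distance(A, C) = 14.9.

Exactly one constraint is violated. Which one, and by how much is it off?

Distance(A, C) = 14.9 — off by 8.00.

V = (0.00, 0.00) ✓; VP at 61.60° ✓; |VP| = 13.20 ✓; ∠VPM = 135.7° ✓; |PM| = 13.60 ✓; ∠PMF = 50.90° ✓; |MF| = 21.60 ✓; ∠MFT = 146.4° ✓; |FT| = 14.20 ✓; ∠(FT, TA) = 90.00° ✓; |TA| = 23.50 ✓; ∠(TA, AC) = 90.00° ✓; |AC| = 6.900 ✗.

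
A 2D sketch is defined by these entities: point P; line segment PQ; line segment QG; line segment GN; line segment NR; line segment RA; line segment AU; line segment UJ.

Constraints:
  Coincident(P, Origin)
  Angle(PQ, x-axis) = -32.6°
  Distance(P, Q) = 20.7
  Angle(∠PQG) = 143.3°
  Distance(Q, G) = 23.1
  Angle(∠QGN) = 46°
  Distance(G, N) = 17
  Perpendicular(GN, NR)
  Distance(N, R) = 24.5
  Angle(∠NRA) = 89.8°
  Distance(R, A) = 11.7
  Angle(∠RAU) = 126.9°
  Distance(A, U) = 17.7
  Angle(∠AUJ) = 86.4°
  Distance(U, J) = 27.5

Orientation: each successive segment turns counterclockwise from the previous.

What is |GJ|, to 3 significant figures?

18.4

P is at the origin; PQ runs at -32.6° with length 20.7, so Q = (17.4, -11.2). ∠PQG = 143.3° gives QG at 4.10° from the x-axis; with |QG| = 23.1, G = (40.5, -9.50). ∠QGN = 46.0° gives GN at 138° from the x-axis; with |GN| = 17.0, N = (27.8, 1.85). GN ⟂ NR, so NR runs at -132°; with |NR| = 24.5, R = (11.5, -16.4). ∠NRA = 89.8° gives RA at -41.7° from the x-axis; with |RA| = 11.7, A = (20.2, -24.2). ∠RAU = 126.9° gives AU at 11.4° from the x-axis; with |AU| = 17.7, U = (37.6, -20.7). ∠AUJ = 86.4° gives UJ at 105° from the x-axis; with |UJ| = 27.5, J = (30.4, 5.89). Then |GJ| = |J − G| = 18.4.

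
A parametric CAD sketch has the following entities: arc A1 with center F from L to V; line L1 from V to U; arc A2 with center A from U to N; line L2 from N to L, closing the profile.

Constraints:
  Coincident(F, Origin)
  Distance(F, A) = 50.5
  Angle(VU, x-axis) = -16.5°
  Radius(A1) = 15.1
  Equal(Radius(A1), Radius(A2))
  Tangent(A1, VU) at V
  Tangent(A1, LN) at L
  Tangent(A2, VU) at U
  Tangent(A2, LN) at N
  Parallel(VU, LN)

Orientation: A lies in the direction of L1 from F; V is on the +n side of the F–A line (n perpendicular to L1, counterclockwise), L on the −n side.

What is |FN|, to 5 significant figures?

52.709

The slot axis is L1's direction at -16.5°, so u = (cos -16.5°, sin -16.5°) = (0.95882, -0.28402) and n = (−sin -16.5°, cos -16.5°) = (0.28402, 0.95882). F is at the origin and A lies 50.5 along u from F, so A = 50.5·u = (48.420, -14.343). Tangency of A1 to both parallel lines with radius 15.1 puts V and L at F ± 15.1·n: V = (4.2886, 14.478), L = (-4.2886, -14.478). Equal radii place U and N the same way about A: U = A + 15.1·n = (52.709, 0.13540), N = A − 15.1·n = (44.132, -28.821). Then |FN| = |N − F| = 52.709.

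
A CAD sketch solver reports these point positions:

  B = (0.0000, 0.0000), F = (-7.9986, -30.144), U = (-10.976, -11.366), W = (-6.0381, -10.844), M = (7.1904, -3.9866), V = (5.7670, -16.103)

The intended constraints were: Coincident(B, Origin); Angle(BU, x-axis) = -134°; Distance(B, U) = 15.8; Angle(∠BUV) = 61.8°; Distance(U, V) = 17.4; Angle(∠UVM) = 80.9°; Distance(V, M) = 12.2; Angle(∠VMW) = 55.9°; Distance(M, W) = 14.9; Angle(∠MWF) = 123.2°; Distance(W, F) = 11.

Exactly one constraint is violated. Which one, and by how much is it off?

Distance(W, F) = 11 — off by 8.40.

B = (0.00, 0.00) ✓; BU at -134.0° ✓; |BU| = 15.80 ✓; ∠BUV = 61.80° ✓; |UV| = 17.40 ✓; ∠UVM = 80.90° ✓; |VM| = 12.20 ✓; ∠VMW = 55.90° ✓; |MW| = 14.90 ✓; ∠MWF = 123.2° ✓; |WF| = 19.40 ✗.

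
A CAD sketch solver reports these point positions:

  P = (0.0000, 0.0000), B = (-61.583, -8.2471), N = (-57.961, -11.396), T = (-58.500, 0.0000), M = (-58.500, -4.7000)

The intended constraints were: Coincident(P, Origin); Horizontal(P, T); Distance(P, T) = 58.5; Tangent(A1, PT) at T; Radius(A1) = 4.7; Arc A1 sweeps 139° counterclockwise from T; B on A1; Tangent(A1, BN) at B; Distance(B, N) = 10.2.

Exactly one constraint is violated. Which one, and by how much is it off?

Distance(B, N) = 10.2 — off by 5.40.

P = (0.00, 0.00) ✓; P.y = 0.00, T.y = 0.00 ✓; |PT| = 58.50 ✓; ∠(MT, TP) = 90.00° ✓; |MT| = 4.700 ✓; bearing(M→B) − bearing(M→T) = 139.0° ✓; |MB| = 4.700 ✓; ∠(MB, BN) = 90.01° ✓; |BN| = 4.799 ✗.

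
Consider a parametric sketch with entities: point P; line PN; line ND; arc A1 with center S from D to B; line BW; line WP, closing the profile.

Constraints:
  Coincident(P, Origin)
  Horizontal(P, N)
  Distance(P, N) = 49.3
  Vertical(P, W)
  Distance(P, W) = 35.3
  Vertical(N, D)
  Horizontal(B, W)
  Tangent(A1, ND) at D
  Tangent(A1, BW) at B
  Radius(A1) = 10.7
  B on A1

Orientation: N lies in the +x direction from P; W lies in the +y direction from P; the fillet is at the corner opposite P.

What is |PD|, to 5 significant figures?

55.097

The virtual corner opposite P is at (49.300, 35.300). The tangent condition forces SD to be normal to ND and A1 meets BW tangentially, so SB is at right angles to BW, with radius 10.7, so the center S sits 10.7 in from both sides at S = (38.600, 24.600). That places the tangent points at D = (49.300, 24.600) on ND and B = (38.600, 35.300) on BW. Then |PD| = |D − P| = 55.097.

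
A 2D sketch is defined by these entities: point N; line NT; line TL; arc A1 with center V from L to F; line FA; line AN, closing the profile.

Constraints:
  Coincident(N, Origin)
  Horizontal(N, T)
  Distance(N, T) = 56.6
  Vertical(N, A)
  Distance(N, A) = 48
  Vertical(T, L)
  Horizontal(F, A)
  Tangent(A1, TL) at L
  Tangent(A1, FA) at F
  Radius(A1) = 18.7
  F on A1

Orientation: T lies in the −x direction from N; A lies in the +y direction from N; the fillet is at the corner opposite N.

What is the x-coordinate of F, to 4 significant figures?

-37.90

N is at the origin; N and T share the same y with |NT| = 56.6 and T on the −x side, so T = (-56.60, 0.000). NA is vertical with |NA| = 48.0 and A on the +y side, so A = (0.000, 48.00). The virtual corner opposite N is at (-56.60, 48.00). The tangent condition forces VL to be normal to TL and the tangent condition forces VF to be normal to FA, with radius 18.7, so the center V sits 18.7 in from both sides at V = (-37.90, 29.30). That places the tangent points at L = (-56.60, 29.30) on TL and F = (-37.90, 48.00) on FA. So F.x = -37.90.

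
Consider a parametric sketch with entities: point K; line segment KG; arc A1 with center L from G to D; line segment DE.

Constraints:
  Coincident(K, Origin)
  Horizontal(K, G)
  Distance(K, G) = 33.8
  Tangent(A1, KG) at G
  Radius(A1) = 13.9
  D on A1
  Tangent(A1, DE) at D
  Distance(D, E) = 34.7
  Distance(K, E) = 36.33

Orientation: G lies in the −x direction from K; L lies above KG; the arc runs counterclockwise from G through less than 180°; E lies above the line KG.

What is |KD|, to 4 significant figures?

22.94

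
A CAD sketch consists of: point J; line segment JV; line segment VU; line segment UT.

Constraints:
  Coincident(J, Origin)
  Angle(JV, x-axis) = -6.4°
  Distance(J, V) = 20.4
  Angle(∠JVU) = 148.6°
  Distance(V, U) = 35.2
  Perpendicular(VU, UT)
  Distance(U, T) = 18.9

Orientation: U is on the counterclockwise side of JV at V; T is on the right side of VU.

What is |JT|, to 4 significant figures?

60.33

J is at the origin; JV runs at -6.4° with length 20.4, so V = 20.4·(cos -6.4°, sin -6.4°) = (20.27, -2.274). ∠JVU = 148.6°, so VU runs at -6.4° + (180° − 148.6°) = 25.00° from the x-axis; with |VU| = 35.2, U = V + 35.2·(cos 25.00°, sin 25.00°) = (52.17, 12.60). The perpendicularity gives UT at right angles to VU; with |UT| = 18.9 on the right of VU, T = U + 18.9·(0.4226, -0.9063) = (60.16, -4.527). Then |JT| = |T − J| = 60.33.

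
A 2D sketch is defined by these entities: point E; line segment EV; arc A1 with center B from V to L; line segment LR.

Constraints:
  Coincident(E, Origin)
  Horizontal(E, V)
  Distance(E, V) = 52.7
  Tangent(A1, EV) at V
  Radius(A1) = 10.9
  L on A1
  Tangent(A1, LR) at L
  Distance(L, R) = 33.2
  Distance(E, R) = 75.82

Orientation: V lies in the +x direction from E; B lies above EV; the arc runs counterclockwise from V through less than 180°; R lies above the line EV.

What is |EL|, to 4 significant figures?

64.64

Checks: |BV| = 10.90 ✓; |BL| = 10.90 ✓; ∠(BL, LR) = 90.00° ✓; |LR| = 33.20 ✓; |ER| = 75.82 ✓.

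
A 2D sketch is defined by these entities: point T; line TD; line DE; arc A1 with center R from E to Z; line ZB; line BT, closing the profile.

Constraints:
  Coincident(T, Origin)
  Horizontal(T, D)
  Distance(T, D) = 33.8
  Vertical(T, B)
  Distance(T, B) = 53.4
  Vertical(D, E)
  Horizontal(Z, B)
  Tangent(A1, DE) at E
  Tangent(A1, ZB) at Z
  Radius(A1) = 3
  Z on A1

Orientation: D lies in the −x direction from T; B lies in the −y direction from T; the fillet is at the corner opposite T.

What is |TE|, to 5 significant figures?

60.684

T is at the origin; T and D share the same y with |TD| = 33.8 and D on the −x side, so D = (-33.800, 0.0000). TB is vertical with |TB| = 53.4 and B on the −y side, so B = (0.0000, -53.400). The virtual corner opposite T is at (-33.800, -53.400). The tangent condition forces RE to be normal to DE and since A1 is tangent to ZB there, RZ ⟂ ZB, with radius 3.0, so the center R sits 3.0 in from both sides at R = (-30.800, -50.400). That places the tangent points at E = (-33.800, -50.400) on DE and Z = (-30.800, -53.400) on ZB. Then |TE| = |E − T| = 60.684.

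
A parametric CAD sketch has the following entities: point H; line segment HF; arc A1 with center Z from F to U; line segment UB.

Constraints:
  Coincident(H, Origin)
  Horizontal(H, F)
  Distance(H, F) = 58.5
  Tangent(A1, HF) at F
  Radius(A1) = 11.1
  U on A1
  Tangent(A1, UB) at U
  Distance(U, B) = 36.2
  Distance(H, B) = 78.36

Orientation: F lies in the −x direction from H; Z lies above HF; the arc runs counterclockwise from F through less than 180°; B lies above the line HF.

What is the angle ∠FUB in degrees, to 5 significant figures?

124.39°

Checks: |ZU| = 11.10 ✓; ∠(ZU, UB) = 90.00° ✓; |UB| = 36.20 ✓; |HB| = 78.36 ✓.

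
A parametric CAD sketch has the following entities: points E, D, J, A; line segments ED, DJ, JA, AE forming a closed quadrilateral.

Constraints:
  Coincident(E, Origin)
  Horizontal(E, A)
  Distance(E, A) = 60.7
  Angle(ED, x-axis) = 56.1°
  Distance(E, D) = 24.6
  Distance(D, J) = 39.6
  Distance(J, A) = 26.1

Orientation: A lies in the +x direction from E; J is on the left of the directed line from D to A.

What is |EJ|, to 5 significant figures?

58.636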